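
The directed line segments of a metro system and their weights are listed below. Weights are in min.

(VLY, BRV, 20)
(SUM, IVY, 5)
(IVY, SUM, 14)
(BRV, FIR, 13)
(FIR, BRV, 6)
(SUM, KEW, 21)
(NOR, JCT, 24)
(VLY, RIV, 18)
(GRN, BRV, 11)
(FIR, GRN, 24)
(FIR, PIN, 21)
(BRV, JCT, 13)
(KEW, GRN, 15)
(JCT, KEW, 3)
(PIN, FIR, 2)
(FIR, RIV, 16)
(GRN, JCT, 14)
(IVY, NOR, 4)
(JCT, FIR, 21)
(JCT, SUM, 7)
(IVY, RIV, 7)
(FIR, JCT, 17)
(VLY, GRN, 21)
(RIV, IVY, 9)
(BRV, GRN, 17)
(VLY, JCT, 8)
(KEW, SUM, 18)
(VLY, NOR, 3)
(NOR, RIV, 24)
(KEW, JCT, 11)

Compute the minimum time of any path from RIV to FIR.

58 min

Settle nodes by increasing distance from RIV:
RIV: 0
IVY: 9  (via RIV)
NOR: 13  (via IVY)
SUM: 23  (via IVY)
JCT: 37  (via NOR)
KEW: 40  (via JCT)
GRN: 55  (via KEW)
FIR: 58  (via JCT)
Shortest route: RIV → IVY → NOR → JCT → FIR = 58 min.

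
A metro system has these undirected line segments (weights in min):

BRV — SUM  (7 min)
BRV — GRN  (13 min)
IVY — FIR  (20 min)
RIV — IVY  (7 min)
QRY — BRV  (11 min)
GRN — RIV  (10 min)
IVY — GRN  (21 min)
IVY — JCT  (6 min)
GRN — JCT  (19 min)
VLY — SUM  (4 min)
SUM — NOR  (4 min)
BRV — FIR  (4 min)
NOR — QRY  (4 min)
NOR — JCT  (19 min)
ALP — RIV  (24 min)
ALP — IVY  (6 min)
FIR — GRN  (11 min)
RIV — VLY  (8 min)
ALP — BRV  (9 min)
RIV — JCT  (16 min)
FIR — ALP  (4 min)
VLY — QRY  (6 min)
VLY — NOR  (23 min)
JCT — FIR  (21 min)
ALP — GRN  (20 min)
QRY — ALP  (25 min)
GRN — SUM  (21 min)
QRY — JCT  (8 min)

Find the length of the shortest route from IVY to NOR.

18 min

Running Dijkstra from IVY:
IVY: 0
ALP: 6  (via IVY)
JCT: 6  (via IVY)
RIV: 7  (via IVY)
FIR: 10  (via ALP)
BRV: 14  (via FIR)
QRY: 14  (via JCT)
VLY: 15  (via RIV)
GRN: 17  (via RIV)
NOR: 18  (via QRY)
Shortest route: IVY–JCT–QRY–NOR = 18 min.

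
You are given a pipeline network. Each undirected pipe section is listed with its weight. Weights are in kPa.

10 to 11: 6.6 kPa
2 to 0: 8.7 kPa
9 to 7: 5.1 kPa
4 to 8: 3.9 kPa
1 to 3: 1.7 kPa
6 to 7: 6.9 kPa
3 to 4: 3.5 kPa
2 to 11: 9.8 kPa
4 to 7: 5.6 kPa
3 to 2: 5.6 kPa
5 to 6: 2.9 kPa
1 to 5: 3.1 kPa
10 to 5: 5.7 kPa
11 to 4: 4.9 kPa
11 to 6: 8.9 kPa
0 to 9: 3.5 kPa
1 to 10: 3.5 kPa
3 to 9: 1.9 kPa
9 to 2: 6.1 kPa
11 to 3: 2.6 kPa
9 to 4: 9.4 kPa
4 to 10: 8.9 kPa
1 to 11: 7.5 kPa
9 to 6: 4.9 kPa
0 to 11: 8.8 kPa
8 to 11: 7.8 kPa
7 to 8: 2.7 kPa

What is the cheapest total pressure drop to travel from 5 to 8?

Candidate routes:
5–1–3–9–7–8: 3.1+1.7+1.9+5.1+2.7 = 14.5
5–1–3–4–8: 3.1+1.7+3.5+3.9 = 12.2
5–6–7–8: 2.9+6.9+2.7 = 12.5
5–1–3–11–8: 3.1+1.7+2.6+7.8 = 15.2
Cheapest is 5–1–3–4–8 at 12.2 kPa.

12.2 kPa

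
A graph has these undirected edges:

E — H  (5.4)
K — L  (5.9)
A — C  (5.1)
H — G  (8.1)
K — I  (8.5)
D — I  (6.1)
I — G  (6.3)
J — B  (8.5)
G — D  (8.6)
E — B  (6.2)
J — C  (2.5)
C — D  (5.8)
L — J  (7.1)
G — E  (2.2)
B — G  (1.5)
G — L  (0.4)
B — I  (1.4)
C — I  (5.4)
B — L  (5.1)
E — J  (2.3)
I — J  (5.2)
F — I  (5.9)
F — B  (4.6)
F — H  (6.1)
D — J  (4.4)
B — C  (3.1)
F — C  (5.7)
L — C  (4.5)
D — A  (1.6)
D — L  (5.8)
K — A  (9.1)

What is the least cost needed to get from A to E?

8.3

Shortest distances from A:
A: 0
D: 1.6  (via A)
C: 5.1  (via A)
J: 6  (via D)
L: 7.4  (via D)
I: 7.7  (via D)
G: 7.8  (via L)
B: 8.2  (via C)
E: 8.3  (via J)
Shortest route: A → D → J → E = 8.3.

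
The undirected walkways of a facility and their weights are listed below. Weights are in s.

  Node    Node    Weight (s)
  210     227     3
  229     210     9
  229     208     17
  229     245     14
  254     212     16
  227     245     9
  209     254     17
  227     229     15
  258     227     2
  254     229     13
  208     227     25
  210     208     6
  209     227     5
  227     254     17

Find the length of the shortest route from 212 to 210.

36 s

Enumerating some paths:
212 - 254 - 209 - 227 - 210: 16+17+5+3 = 41
212 - 254 - 229 - 210: 16+13+9 = 38
212 - 254 - 227 - 210: 16+17+3 = 36
The minimum is 36 s via 212 - 254 - 227 - 210.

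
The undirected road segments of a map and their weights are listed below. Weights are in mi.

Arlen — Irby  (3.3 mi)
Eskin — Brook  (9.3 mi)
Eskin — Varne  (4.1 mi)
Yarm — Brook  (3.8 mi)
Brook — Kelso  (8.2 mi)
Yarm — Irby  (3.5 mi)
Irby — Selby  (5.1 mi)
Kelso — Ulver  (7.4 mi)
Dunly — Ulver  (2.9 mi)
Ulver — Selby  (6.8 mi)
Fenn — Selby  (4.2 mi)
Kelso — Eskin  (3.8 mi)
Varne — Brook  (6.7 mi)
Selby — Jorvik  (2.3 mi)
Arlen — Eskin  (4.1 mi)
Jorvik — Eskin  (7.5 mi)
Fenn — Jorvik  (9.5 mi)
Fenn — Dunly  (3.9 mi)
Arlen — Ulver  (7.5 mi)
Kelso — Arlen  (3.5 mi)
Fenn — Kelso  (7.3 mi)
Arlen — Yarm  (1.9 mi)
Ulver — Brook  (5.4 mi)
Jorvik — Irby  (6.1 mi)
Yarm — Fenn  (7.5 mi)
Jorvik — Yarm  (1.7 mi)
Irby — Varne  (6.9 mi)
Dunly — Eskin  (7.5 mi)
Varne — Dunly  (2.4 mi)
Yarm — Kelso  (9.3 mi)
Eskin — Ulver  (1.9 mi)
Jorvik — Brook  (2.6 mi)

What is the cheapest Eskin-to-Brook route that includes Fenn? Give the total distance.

17.8 mi

Shortest Eskin→Fenn: Eskin–Ulver–Dunly–Fenn = 8.7
Shortest Fenn→Brook: Fenn–Selby–Jorvik–Brook = 9.1
Total via Fenn: 8.7 + 9.1 = 17.8 mi.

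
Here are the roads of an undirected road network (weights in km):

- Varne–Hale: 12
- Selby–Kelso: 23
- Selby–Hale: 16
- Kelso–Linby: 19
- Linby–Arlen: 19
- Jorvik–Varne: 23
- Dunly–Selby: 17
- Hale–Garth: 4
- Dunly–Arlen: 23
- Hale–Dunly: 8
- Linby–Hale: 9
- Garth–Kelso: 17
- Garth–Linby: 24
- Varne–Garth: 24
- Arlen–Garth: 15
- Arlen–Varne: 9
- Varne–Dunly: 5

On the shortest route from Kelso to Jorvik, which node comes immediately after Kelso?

Candidate routes:
Kelso → Garth → Hale → Dunly → Varne → Jorvik: 17+4+8+5+23 = 57
Kelso → Linby → Hale → Varne → Jorvik: 19+9+12+23 = 63
Kelso → Garth → Hale → Varne → Jorvik: 17+4+12+23 = 56
Cheapest is Kelso → Garth → Hale → Varne → Jorvik at 56 km.
So from Kelso the first move is to Garth.

Garth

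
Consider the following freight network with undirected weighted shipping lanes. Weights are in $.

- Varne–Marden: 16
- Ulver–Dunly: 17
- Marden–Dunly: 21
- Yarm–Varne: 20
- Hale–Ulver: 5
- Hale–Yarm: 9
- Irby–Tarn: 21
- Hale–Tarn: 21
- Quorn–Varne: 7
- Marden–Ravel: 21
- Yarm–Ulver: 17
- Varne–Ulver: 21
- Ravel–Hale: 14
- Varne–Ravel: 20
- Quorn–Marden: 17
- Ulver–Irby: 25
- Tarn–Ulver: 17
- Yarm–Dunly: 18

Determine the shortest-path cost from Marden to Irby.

$62

Candidate routes:
Marden → Varne → Ulver → Irby: 16+21+25 = 62
Marden → Dunly → Ulver → Irby: 21+17+25 = 63
Cheapest is Marden → Varne → Ulver → Irby at $62.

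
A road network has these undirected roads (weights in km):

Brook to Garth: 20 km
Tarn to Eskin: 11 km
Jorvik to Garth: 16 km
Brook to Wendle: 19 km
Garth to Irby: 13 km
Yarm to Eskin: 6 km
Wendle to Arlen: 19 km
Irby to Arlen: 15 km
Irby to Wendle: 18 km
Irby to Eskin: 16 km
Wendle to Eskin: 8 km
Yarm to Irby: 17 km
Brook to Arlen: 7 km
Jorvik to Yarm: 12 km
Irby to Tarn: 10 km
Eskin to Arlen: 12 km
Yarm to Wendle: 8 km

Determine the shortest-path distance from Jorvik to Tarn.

29 km

Compare a few routes:
Jorvik - Garth - Irby - Tarn: 16+13+10 = 39
Jorvik - Yarm - Wendle - Eskin - Tarn: 12+8+8+11 = 39
Jorvik - Yarm - Eskin - Tarn: 12+6+11 = 29
Cheapest is Jorvik - Yarm - Eskin - Tarn at 29 km.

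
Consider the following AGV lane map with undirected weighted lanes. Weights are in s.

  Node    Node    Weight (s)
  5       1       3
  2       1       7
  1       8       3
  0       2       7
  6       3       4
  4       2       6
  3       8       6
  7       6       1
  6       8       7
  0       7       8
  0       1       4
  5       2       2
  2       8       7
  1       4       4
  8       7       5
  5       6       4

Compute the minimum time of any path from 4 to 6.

11 s

Enumerating some paths:
4 - 1 - 8 - 7 - 6: 4+3+5+1 = 13
4 - 1 - 5 - 6: 4+3+4 = 11
4 - 2 - 5 - 6: 6+2+4 = 12
Cheapest is 4 - 1 - 5 - 6 at 11 s.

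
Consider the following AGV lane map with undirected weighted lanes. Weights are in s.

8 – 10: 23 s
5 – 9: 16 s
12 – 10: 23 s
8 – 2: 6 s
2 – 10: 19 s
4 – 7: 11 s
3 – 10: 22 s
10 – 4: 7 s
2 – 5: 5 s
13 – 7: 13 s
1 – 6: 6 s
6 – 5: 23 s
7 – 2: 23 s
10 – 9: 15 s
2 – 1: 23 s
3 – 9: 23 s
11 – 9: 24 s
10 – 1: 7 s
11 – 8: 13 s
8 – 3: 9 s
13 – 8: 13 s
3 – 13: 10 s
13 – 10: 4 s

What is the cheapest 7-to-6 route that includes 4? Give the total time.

Shortest 7→4: 7–4 = 11
Best 4 to 6: 4–10–1–6 costing 20
Total via 4: 11 + 20 = 31 s.

31 s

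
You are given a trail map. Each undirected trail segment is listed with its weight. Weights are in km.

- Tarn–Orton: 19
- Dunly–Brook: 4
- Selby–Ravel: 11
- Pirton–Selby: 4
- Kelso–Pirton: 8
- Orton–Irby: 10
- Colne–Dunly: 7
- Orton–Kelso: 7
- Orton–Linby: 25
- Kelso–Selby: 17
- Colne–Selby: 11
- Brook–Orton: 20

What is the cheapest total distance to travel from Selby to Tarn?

Running Dijkstra from Selby:
Selby: 0
Pirton: 4  (via Selby)
Colne: 11  (via Selby)
Ravel: 11  (via Selby)
Kelso: 12  (via Pirton)
Dunly: 18  (via Colne)
Orton: 19  (via Kelso)
Brook: 22  (via Dunly)
Irby: 29  (via Orton)
Tarn: 38  (via Orton)
Shortest route: Selby–Pirton–Kelso–Orton–Tarn = 38 km.

38 km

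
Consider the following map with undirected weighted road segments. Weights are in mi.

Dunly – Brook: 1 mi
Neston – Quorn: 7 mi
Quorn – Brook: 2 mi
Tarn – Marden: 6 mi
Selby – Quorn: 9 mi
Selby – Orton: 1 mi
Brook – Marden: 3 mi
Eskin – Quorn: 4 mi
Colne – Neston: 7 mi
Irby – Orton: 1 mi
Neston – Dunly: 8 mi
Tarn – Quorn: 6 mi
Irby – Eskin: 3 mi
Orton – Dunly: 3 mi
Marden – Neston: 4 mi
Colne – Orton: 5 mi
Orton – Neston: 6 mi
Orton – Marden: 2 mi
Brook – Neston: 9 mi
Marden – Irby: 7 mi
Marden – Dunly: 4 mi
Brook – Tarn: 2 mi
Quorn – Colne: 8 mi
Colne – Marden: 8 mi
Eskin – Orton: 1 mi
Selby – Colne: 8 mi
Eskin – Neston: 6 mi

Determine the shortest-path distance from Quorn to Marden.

5 mi

Compare a few routes:
Quorn → Eskin → Orton → Marden: 4+1+2 = 7
Quorn → Brook → Marden: 2+3 = 5
Quorn → Brook → Dunly → Orton → Marden: 2+1+3+2 = 8
Quorn → Brook → Dunly → Marden: 2+1+4 = 7
The minimum is 5 mi via Quorn → Brook → Marden.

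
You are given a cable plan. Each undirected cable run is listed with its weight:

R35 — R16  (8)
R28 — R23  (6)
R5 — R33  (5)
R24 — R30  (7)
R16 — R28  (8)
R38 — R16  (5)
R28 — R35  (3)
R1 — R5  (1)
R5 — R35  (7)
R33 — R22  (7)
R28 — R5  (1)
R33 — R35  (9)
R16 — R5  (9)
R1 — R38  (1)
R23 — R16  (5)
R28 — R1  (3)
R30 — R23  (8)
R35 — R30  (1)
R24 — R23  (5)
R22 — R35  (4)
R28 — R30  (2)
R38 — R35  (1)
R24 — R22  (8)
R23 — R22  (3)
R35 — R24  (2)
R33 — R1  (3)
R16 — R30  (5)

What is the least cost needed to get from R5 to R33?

Settle nodes by increasing distance from R5:
R5: 0
R28: 1  (via R5)
R1: 1  (via R5)
R38: 2  (via R1)
R30: 3  (via R28)
R35: 3  (via R38)
R33: 4  (via R1)
Shortest route: R5 → R1 → R33 = 4.

4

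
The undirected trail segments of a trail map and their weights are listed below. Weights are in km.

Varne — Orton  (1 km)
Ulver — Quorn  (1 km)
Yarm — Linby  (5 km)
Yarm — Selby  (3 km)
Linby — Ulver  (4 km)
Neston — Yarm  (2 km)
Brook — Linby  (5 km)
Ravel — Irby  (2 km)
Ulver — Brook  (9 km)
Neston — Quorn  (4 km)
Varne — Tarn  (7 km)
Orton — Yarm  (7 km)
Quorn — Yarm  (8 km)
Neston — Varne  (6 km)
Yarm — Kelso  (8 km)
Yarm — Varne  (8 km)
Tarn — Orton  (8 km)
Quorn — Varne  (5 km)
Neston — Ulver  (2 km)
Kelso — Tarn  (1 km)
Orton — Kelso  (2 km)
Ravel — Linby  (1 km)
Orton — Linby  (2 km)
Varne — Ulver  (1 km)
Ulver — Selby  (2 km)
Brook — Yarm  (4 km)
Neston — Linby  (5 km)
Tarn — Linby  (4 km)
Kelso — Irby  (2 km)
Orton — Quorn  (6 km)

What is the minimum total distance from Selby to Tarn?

7 km

Shortest distances from Selby:
Selby: 0
Ulver: 2  (via Selby)
Varne: 3  (via Ulver)
Yarm: 3  (via Selby)
Quorn: 3  (via Ulver)
Orton: 4  (via Varne)
Neston: 4  (via Ulver)
Linby: 6  (via Ulver)
Kelso: 6  (via Orton)
Ravel: 7  (via Linby)
Tarn: 7  (via Kelso)
Shortest route: Selby–Ulver–Varne–Orton–Kelso–Tarn = 7 km.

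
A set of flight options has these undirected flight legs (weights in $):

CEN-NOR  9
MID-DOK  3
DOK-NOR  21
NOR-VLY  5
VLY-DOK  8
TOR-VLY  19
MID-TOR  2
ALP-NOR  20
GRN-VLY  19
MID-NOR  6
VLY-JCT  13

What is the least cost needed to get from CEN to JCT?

Enumerating some paths:
CEN–NOR–MID–DOK–VLY–JCT: 9+6+3+8+13 = 39
CEN–NOR–MID–TOR–VLY–JCT: 9+6+2+19+13 = 49
CEN–NOR–VLY–JCT: 9+5+13 = 27
Cheapest is CEN–NOR–VLY–JCT at $27.

$27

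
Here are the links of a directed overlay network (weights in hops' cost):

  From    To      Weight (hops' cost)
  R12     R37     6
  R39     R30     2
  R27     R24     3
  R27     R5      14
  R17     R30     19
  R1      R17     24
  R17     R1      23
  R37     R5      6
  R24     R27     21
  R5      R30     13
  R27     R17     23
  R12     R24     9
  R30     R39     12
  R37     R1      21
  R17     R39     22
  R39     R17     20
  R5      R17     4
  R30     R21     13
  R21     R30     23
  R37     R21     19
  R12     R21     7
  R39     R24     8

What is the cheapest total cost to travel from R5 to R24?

33 hops' cost

Running Dijkstra from R5:
R5: 0
R17: 4  (via R5)
R30: 13  (via R5)
R39: 25  (via R30)
R21: 26  (via R30)
R1: 27  (via R17)
R24: 33  (via R39)
Shortest route: R5–R30–R39–R24 = 33 hops' cost.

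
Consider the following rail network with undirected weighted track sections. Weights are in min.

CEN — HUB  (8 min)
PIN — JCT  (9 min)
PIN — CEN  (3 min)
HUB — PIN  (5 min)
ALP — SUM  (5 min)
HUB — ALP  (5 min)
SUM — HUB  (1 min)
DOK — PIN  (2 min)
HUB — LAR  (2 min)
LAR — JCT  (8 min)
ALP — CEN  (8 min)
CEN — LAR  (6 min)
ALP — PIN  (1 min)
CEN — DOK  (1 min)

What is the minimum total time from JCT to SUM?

11 min

Running Dijkstra from JCT:
JCT: 0
LAR: 8  (via JCT)
PIN: 9  (via JCT)
ALP: 10  (via PIN)
HUB: 10  (via LAR)
SUM: 11  (via HUB)
Shortest route: JCT–LAR–HUB–SUM = 11 min.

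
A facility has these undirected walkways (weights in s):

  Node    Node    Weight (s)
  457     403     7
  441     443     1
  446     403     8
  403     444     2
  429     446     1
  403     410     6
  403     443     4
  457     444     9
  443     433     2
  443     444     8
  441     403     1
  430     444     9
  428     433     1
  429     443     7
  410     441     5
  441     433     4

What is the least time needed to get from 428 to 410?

9 s

Compare a few routes:
428–433–443–441–410: 1+2+1+5 = 9
428–433–441–410: 1+4+5 = 10
428–433–443–441–403–410: 1+2+1+1+6 = 11
The minimum is 9 s via 428–433–443–441–410.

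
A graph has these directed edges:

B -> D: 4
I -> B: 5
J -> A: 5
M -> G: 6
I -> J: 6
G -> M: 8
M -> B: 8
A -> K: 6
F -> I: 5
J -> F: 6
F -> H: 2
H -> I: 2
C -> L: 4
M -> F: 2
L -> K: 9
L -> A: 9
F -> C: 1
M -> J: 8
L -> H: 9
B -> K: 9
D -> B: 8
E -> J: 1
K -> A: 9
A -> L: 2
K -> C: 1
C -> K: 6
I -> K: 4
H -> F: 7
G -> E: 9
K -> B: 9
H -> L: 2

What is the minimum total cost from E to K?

Running Dijkstra from E:
E: 0
J: 1  (via E)
A: 6  (via J)
F: 7  (via J)
C: 8  (via F)
L: 8  (via A)
H: 9  (via F)
I: 11  (via H)
K: 12  (via A)
Shortest route: E → J → A → K = 12.

12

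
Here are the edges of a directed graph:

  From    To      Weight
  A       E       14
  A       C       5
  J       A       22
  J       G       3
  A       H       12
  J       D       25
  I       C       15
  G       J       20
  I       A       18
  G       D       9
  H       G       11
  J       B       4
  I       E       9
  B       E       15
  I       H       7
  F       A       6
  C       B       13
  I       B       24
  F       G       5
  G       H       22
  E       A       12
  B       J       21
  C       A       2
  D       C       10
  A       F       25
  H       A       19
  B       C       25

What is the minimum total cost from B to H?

Shortest distances from B:
B: 0
E: 15  (via B)
J: 21  (via B)
G: 24  (via J)
C: 25  (via B)
A: 27  (via E)
D: 33  (via G)
H: 39  (via A)
Shortest route: B–E–A–H = 39.

39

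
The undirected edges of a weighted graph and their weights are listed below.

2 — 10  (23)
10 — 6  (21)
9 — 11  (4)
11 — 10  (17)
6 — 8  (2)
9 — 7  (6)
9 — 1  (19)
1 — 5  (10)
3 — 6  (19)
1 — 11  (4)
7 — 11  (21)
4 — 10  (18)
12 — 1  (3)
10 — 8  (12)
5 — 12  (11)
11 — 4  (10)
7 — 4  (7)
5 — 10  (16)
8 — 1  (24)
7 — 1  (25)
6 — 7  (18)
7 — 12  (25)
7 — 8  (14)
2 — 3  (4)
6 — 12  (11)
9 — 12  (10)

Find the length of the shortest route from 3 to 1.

33

Settle nodes by increasing distance from 3:
3: 0
2: 4  (via 3)
6: 19  (via 3)
8: 21  (via 6)
10: 27  (via 2)
12: 30  (via 6)
1: 33  (via 12)
Shortest route: 3 → 6 → 12 → 1 = 33.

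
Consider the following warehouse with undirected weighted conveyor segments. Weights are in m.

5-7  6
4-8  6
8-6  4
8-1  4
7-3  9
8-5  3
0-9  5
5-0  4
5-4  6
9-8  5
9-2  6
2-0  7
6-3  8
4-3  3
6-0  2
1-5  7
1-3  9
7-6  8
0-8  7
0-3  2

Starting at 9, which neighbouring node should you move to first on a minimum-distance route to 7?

Enumerating some paths:
9 - 8 - 5 - 7: 5+3+6 = 14
9 - 0 - 5 - 7: 5+4+6 = 15
9 - 0 - 3 - 7: 5+2+9 = 16
9 - 0 - 6 - 7: 5+2+8 = 15
Cheapest is 9 - 8 - 5 - 7 at 14 m.
So from 9 the first move is to 8.

8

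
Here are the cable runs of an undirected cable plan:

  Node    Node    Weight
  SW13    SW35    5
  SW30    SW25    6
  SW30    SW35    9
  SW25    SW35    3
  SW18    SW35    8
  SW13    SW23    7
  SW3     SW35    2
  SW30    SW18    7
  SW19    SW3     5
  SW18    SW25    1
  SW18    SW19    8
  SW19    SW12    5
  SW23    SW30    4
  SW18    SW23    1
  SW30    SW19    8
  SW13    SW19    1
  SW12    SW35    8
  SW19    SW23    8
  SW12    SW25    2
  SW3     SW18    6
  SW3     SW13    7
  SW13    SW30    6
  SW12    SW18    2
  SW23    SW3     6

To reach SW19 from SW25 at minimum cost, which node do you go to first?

Candidate routes:
SW25–SW18–SW12–SW19: 1+2+5 = 8
SW25–SW35–SW13–SW19: 3+5+1 = 9
SW25–SW12–SW19: 2+5 = 7
The minimum is 7 via SW25–SW12–SW19.
So from SW25 the first move is to SW12.

SW12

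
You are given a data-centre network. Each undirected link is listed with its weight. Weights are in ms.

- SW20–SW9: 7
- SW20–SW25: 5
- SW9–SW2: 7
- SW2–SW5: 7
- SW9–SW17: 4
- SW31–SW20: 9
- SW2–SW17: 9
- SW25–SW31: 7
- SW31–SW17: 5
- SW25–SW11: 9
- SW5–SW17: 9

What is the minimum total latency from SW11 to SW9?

Shortest distances from SW11:
SW11: 0
SW25: 9  (via SW11)
SW20: 14  (via SW25)
SW31: 16  (via SW25)
SW17: 21  (via SW31)
SW9: 21  (via SW20)
Shortest route: SW11 → SW25 → SW20 → SW9 = 21 ms.

21 ms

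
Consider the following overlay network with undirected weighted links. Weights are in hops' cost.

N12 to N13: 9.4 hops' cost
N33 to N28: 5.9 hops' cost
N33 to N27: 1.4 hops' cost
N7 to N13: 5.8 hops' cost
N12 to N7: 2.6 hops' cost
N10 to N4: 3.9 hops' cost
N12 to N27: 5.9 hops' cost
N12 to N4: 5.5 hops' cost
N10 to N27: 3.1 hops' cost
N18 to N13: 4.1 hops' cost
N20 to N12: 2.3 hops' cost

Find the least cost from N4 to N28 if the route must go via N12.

Best N4 to N12: N4 → N12 costing 5.5
Shortest N12→N28: N12 → N27 → N33 → N28 = 13.2
Total via N12: 5.5 + 13.2 = 18.7 hops' cost.

18.7 hops' cost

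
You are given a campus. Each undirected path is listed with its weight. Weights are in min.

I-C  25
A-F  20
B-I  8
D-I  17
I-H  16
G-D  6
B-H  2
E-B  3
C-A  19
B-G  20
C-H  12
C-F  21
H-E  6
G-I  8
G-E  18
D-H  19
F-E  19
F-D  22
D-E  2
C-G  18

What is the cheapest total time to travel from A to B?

Enumerating some paths:
A → C → H → E → B: 19+12+6+3 = 40
A → C → H → B: 19+12+2 = 33
A → F → E → B: 20+19+3 = 42
The minimum is 33 min via A → C → H → B.

33 min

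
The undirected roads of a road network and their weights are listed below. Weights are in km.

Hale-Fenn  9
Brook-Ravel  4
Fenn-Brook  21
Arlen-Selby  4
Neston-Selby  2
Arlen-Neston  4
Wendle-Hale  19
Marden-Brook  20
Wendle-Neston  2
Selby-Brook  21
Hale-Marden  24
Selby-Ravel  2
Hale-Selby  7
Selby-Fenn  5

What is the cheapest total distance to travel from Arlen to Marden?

30 km

Candidate routes:
Arlen → Selby → Ravel → Brook → Marden: 4+2+4+20 = 30
Arlen → Neston → Selby → Ravel → Brook → Marden: 4+2+2+4+20 = 32
Cheapest is Arlen → Selby → Ravel → Brook → Marden at 30 km.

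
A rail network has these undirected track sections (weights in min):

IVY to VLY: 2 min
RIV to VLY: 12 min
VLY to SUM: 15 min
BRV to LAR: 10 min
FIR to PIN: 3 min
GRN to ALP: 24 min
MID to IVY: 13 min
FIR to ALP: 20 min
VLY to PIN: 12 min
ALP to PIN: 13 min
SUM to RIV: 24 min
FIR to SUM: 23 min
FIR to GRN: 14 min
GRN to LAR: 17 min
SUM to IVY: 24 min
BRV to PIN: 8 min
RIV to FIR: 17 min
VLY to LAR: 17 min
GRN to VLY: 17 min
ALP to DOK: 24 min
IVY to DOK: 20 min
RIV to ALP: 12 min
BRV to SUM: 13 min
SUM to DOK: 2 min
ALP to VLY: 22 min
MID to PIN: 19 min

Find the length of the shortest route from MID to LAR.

Enumerating some paths:
MID → IVY → VLY → PIN → BRV → LAR: 13+2+12+8+10 = 45
MID → PIN → BRV → LAR: 19+8+10 = 37
MID → IVY → VLY → LAR: 13+2+17 = 32
Cheapest is MID → IVY → VLY → LAR at 32 min.

32 min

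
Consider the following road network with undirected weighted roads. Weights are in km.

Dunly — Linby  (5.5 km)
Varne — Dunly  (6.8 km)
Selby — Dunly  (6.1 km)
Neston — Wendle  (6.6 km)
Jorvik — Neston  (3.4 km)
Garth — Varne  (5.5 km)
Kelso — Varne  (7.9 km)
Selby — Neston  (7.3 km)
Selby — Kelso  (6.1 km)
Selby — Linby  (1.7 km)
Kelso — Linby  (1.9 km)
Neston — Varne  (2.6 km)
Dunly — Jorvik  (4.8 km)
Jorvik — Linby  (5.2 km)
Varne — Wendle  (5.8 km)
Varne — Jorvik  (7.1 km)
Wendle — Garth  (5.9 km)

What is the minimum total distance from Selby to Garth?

15.4 km

Settle nodes by increasing distance from Selby:
Selby: 0
Linby: 1.7  (via Selby)
Kelso: 3.6  (via Linby)
Dunly: 6.1  (via Selby)
Jorvik: 6.9  (via Linby)
Neston: 7.3  (via Selby)
Varne: 9.9  (via Neston)
Wendle: 13.9  (via Neston)
Garth: 15.4  (via Varne)
Shortest route: Selby → Neston → Varne → Garth = 15.4 km.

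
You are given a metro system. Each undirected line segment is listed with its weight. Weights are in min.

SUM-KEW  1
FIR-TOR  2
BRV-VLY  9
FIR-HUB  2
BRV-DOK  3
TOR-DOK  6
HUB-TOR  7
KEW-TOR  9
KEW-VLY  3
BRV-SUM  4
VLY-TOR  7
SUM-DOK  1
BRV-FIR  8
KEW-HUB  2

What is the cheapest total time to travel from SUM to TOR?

Enumerating some paths:
SUM - DOK - TOR: 1+6 = 7
SUM - KEW - HUB - TOR: 1+2+7 = 10
The minimum is 7 min via SUM - DOK - TOR.

7 min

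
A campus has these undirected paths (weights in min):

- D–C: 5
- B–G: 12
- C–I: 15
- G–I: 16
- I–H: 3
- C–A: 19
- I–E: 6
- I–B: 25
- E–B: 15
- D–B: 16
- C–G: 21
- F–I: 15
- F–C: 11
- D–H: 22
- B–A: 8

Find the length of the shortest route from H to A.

32 min

Enumerating some paths:
H - I - E - B - A: 3+6+15+8 = 32
H - I - B - A: 3+25+8 = 36
Cheapest is H - I - E - B - A at 32 min.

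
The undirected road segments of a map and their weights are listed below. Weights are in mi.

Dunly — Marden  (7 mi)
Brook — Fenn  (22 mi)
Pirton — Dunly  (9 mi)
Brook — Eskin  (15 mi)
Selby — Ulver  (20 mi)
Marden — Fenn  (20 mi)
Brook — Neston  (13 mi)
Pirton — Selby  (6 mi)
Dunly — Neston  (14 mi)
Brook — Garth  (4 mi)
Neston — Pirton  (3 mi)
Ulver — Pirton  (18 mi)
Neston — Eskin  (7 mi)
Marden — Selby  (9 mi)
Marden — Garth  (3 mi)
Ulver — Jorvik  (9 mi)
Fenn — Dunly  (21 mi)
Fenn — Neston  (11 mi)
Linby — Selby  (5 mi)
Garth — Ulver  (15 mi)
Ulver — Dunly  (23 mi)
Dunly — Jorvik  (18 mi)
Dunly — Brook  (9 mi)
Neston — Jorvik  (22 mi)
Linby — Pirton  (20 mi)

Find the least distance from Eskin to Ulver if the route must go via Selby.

Shortest Eskin→Selby: Eskin → Neston → Pirton → Selby = 16
Shortest Selby→Ulver: Selby → Ulver = 20
Total via Selby: 16 + 20 = 36 mi.

36 mi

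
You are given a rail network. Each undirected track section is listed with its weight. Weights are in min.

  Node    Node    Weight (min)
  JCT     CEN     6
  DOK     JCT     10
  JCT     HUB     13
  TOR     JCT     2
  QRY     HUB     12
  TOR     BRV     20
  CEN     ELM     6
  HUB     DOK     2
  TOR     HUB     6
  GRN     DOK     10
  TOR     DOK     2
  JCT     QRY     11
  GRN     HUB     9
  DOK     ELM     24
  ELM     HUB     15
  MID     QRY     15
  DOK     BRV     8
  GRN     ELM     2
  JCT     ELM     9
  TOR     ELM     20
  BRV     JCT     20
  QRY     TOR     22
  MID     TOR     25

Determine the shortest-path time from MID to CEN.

32 min

Settle nodes by increasing distance from MID:
MID: 0
QRY: 15  (via MID)
TOR: 25  (via MID)
JCT: 26  (via QRY)
DOK: 27  (via TOR)
HUB: 27  (via QRY)
CEN: 32  (via JCT)
Shortest route: MID → QRY → JCT → CEN = 32 min.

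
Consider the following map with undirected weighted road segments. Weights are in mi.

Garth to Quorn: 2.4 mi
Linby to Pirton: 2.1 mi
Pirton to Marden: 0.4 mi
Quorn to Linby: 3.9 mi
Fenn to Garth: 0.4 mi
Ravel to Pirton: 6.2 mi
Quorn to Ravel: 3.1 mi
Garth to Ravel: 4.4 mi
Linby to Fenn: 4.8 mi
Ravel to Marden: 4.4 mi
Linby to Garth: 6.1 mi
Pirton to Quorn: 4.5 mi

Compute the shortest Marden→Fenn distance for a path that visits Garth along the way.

Shortest Marden→Garth: Marden–Pirton–Quorn–Garth = 7.3
Shortest Garth→Fenn: Garth–Fenn = 0.4
Total via Garth: 7.3 + 0.4 = 7.7 mi.

7.7 mi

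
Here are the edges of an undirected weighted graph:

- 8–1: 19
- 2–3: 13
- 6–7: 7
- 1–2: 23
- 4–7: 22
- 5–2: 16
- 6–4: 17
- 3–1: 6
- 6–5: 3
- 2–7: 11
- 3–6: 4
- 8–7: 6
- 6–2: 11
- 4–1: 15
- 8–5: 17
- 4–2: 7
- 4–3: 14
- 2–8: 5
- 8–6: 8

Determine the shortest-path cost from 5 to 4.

Shortest distances from 5:
5: 0
6: 3  (via 5)
3: 7  (via 6)
7: 10  (via 6)
8: 11  (via 6)
1: 13  (via 3)
2: 14  (via 6)
4: 20  (via 6)
Shortest route: 5 → 6 → 4 = 20.

20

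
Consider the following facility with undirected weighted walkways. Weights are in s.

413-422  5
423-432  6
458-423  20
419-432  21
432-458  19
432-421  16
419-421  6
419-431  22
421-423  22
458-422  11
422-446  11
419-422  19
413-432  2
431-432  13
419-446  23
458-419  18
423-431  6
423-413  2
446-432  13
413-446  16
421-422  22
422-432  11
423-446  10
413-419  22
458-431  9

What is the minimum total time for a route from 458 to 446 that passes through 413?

Best 458 to 413: 458–422–413 costing 16
Shortest 413→446: 413–423–446 = 12
Total via 413: 16 + 12 = 28 s.

28 s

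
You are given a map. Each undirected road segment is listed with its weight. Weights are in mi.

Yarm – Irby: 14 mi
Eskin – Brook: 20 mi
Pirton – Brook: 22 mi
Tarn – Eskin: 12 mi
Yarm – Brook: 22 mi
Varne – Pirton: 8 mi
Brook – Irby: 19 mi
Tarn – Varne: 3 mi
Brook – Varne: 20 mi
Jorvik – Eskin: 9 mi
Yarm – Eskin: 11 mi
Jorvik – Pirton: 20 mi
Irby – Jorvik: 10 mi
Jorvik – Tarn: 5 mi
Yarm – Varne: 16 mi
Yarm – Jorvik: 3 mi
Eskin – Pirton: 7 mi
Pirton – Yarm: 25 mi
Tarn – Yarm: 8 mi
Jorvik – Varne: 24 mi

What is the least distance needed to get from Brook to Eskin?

Settle nodes by increasing distance from Brook:
Brook: 0
Irby: 19  (via Brook)
Eskin: 20  (via Brook)
Shortest route: Brook → Eskin = 20 mi.

20 mi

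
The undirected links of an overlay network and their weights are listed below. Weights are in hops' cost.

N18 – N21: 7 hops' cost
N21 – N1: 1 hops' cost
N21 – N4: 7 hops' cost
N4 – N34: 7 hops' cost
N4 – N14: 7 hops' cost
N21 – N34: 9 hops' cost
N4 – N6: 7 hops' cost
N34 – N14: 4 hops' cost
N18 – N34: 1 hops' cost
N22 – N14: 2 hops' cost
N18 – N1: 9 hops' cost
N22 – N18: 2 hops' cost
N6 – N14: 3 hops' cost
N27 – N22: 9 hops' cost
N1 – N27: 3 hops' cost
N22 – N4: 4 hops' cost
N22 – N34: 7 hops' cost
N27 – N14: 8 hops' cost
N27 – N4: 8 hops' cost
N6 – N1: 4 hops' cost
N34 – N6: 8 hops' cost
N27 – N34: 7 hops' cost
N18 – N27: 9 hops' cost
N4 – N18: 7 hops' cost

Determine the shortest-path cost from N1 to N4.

Shortest distances from N1:
N1: 0
N21: 1  (via N1)
N27: 3  (via N1)
N6: 4  (via N1)
N14: 7  (via N6)
N4: 8  (via N21)
Shortest route: N1 → N21 → N4 = 8 hops' cost.

8 hops' cost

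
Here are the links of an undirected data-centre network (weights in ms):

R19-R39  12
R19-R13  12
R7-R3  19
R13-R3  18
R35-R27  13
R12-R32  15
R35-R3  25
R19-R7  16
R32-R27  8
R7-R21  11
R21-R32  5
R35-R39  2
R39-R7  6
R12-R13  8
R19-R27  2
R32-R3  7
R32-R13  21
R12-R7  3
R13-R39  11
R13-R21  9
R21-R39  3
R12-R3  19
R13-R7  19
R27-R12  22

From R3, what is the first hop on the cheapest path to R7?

R7

Candidate routes:
R3 → R12 → R7: 19+3 = 22
R3 → R32 → R21 → R7: 7+5+11 = 23
R3 → R32 → R21 → R39 → R7: 7+5+3+6 = 21
R3 → R7: 19 = 19
The minimum is 19 ms via R3 → R7.
So from R3 the first move is to R7.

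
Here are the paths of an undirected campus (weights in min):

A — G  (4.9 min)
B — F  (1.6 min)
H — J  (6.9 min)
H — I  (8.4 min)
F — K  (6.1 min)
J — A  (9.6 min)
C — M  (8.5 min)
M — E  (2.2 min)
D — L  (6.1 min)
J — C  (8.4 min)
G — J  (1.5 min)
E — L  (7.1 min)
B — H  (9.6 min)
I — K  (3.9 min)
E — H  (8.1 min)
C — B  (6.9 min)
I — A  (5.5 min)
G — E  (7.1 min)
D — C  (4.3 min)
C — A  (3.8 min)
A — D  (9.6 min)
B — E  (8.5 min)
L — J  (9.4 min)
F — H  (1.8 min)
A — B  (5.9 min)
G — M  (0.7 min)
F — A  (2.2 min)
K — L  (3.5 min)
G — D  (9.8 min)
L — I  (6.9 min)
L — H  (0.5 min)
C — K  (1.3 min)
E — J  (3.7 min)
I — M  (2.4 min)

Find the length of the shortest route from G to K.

Running Dijkstra from G:
G: 0
M: 0.7  (via G)
J: 1.5  (via G)
E: 2.9  (via M)
I: 3.1  (via M)
A: 4.9  (via G)
K: 7  (via I)
Shortest route: G–M–I–K = 7 min.

7 min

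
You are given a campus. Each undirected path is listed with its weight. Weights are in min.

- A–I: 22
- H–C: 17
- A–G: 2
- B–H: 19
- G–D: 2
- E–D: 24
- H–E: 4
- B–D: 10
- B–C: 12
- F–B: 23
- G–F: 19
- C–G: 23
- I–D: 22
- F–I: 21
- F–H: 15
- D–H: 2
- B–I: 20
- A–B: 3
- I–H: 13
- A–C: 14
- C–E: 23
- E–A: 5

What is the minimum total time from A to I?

19 min

Compare a few routes:
A - G - D - H - I: 2+2+2+13 = 19
A - E - H - I: 5+4+13 = 22
The minimum is 19 min via A - G - D - H - I.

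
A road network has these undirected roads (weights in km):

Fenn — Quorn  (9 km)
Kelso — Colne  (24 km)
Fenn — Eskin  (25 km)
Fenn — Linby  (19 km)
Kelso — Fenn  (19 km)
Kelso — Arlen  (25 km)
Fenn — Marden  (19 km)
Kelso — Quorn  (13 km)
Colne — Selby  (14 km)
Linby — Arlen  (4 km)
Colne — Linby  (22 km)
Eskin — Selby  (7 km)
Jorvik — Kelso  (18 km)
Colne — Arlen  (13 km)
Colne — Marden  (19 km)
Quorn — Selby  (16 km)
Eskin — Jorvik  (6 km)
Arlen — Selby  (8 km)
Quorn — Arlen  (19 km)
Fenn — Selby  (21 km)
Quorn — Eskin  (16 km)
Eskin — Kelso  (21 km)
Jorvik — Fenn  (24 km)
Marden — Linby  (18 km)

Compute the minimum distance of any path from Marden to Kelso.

Candidate routes:
Marden → Fenn → Quorn → Kelso: 19+9+13 = 41
Marden → Linby → Arlen → Kelso: 18+4+25 = 47
Marden → Fenn → Kelso: 19+19 = 38
Marden → Colne → Kelso: 19+24 = 43
Cheapest is Marden → Fenn → Kelso at 38 km.

38 km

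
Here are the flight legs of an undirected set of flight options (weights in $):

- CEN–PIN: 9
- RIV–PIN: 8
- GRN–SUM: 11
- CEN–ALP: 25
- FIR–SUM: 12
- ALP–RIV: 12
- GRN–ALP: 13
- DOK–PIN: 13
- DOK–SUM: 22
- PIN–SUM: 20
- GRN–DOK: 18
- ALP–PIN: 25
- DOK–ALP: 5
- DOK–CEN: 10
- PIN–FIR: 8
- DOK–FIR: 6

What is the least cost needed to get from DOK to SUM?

$18

Running Dijkstra from DOK:
DOK: 0
ALP: 5  (via DOK)
FIR: 6  (via DOK)
CEN: 10  (via DOK)
PIN: 13  (via DOK)
RIV: 17  (via ALP)
GRN: 18  (via DOK)
SUM: 18  (via FIR)
Shortest route: DOK → FIR → SUM = $18.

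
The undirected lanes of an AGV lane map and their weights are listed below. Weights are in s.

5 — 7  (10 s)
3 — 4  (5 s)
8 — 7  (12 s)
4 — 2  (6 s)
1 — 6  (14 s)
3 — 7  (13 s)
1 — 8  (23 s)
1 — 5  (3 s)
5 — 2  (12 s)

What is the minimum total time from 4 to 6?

Settle nodes by increasing distance from 4:
4: 0
3: 5  (via 4)
2: 6  (via 4)
5: 18  (via 2)
7: 18  (via 3)
1: 21  (via 5)
8: 30  (via 7)
6: 35  (via 1)
Shortest route: 4 → 2 → 5 → 1 → 6 = 35 s.

35 s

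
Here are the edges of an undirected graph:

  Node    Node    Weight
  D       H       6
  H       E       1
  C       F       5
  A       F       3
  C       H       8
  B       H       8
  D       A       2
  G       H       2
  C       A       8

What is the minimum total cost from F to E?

12

Running Dijkstra from F:
F: 0
A: 3  (via F)
C: 5  (via F)
D: 5  (via A)
H: 11  (via D)
E: 12  (via H)
Shortest route: F–A–D–H–E = 12.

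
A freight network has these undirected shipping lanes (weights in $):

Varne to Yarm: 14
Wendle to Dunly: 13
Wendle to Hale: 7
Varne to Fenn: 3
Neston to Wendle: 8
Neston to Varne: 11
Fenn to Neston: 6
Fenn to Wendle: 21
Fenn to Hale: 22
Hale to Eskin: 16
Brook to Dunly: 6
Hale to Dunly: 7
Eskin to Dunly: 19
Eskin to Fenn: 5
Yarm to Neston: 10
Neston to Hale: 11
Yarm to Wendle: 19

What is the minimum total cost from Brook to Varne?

$33

Settle nodes by increasing distance from Brook:
Brook: 0
Dunly: 6  (via Brook)
Hale: 13  (via Dunly)
Wendle: 19  (via Dunly)
Neston: 24  (via Hale)
Eskin: 25  (via Dunly)
Fenn: 30  (via Neston)
Varne: 33  (via Fenn)
Shortest route: Brook → Dunly → Hale → Neston → Fenn → Varne = $33.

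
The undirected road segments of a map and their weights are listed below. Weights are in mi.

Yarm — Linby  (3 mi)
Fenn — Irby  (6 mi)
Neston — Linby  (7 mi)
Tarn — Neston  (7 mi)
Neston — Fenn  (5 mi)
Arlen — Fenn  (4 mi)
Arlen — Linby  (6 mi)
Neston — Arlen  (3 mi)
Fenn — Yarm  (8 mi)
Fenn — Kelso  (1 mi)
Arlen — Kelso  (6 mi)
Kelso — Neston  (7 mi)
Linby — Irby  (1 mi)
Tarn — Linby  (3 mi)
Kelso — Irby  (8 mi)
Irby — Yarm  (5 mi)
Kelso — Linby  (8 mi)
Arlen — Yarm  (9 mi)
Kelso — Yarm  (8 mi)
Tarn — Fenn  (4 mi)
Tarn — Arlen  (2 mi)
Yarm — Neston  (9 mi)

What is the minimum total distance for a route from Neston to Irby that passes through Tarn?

9 mi

Shortest Neston→Tarn: Neston → Arlen → Tarn = 5
Best Tarn to Irby: Tarn → Linby → Irby costing 4
Total via Tarn: 5 + 4 = 9 mi.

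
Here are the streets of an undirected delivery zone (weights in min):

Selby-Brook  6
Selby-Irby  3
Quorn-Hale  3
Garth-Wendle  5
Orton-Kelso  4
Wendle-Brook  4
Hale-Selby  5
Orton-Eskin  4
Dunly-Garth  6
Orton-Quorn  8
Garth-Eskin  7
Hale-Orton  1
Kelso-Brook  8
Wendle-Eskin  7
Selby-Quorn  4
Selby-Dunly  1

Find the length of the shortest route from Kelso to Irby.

13 min

Candidate routes:
Kelso - Orton - Hale - Quorn - Selby - Irby: 4+1+3+4+3 = 15
Kelso - Orton - Hale - Selby - Irby: 4+1+5+3 = 13
Cheapest is Kelso - Orton - Hale - Selby - Irby at 13 min.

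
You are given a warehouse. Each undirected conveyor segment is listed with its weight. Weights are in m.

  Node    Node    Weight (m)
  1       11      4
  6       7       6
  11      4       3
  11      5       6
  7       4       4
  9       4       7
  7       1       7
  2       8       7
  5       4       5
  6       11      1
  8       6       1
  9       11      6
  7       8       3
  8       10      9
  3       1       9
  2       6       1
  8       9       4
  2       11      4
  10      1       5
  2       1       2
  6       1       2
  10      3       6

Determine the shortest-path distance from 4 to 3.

Running Dijkstra from 4:
4: 0
11: 3  (via 4)
6: 4  (via 11)
7: 4  (via 4)
2: 5  (via 6)
5: 5  (via 4)
8: 5  (via 6)
1: 6  (via 6)
9: 7  (via 4)
10: 11  (via 1)
3: 15  (via 1)
Shortest route: 4 → 11 → 6 → 1 → 3 = 15 m.

15 m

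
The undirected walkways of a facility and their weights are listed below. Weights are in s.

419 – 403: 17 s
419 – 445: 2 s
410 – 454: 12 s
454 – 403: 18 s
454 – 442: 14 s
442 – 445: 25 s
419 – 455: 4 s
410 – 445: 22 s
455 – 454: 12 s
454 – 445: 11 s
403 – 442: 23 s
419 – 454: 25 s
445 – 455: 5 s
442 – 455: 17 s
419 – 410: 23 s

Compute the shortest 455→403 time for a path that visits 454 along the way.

30 s

Shortest 455→454: 455–454 = 12
Best 454 to 403: 454–403 costing 18
Total via 454: 12 + 18 = 30 s.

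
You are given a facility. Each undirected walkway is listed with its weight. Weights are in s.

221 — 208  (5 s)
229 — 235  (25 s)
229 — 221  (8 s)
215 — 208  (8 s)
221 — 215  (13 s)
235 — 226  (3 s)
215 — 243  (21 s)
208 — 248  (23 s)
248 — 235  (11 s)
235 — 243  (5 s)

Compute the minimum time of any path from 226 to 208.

Shortest distances from 226:
226: 0
235: 3  (via 226)
243: 8  (via 235)
248: 14  (via 235)
229: 28  (via 235)
215: 29  (via 243)
221: 36  (via 229)
208: 37  (via 248)
Shortest route: 226 → 235 → 248 → 208 = 37 s.

37 s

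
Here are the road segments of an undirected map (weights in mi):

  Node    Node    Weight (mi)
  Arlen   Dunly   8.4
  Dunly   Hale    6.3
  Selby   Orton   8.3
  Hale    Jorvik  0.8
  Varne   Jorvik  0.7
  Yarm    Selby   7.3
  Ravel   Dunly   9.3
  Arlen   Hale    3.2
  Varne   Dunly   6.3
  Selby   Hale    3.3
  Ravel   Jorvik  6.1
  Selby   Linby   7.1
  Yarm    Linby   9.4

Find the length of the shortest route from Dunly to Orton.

17.9 mi

Shortest distances from Dunly:
Dunly: 0
Varne: 6.3  (via Dunly)
Hale: 6.3  (via Dunly)
Jorvik: 7  (via Varne)
Arlen: 8.4  (via Dunly)
Ravel: 9.3  (via Dunly)
Selby: 9.6  (via Hale)
Linby: 16.7  (via Selby)
Yarm: 16.9  (via Selby)
Orton: 17.9  (via Selby)
Shortest route: Dunly–Hale–Selby–Orton = 17.9 mi.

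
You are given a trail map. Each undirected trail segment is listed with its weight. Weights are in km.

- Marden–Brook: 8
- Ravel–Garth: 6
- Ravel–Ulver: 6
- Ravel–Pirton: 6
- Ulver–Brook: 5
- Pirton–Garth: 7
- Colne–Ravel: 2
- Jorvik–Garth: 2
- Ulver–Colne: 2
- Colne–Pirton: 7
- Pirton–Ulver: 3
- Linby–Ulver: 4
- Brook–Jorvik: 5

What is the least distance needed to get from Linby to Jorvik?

14 km

Shortest distances from Linby:
Linby: 0
Ulver: 4  (via Linby)
Colne: 6  (via Ulver)
Pirton: 7  (via Ulver)
Ravel: 8  (via Colne)
Brook: 9  (via Ulver)
Jorvik: 14  (via Brook)
Shortest route: Linby → Ulver → Brook → Jorvik = 14 km.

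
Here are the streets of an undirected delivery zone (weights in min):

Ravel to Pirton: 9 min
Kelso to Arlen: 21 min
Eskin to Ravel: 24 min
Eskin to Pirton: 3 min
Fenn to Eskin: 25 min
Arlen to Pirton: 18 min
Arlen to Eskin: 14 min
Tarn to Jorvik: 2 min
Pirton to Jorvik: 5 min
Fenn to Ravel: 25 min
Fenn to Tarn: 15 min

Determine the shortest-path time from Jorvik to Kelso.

43 min

Settle nodes by increasing distance from Jorvik:
Jorvik: 0
Tarn: 2  (via Jorvik)
Pirton: 5  (via Jorvik)
Eskin: 8  (via Pirton)
Ravel: 14  (via Pirton)
Fenn: 17  (via Tarn)
Arlen: 22  (via Eskin)
Kelso: 43  (via Arlen)
Shortest route: Jorvik → Pirton → Eskin → Arlen → Kelso = 43 min.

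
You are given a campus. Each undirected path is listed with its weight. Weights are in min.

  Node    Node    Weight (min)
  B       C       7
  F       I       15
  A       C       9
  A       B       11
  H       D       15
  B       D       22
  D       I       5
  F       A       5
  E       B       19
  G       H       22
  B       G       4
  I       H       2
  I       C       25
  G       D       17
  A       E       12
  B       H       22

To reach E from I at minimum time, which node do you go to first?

F

Candidate routes:
I - C - A - E: 25+9+12 = 46
I - H - B - E: 2+22+19 = 43
I - F - A - E: 15+5+12 = 32
I - D - G - B - E: 5+17+4+19 = 45
The minimum is 32 min via I - F - A - E.
So from I the first move is to F.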